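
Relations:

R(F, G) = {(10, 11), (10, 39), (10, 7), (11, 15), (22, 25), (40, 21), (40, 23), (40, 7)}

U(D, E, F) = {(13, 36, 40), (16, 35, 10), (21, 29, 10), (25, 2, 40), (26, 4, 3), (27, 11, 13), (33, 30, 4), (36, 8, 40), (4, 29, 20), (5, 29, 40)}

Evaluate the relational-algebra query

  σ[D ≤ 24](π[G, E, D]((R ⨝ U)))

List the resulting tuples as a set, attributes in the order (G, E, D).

R ⋈ U (natural join on F): {(10, 11, 16, 35), (10, 11, 21, 29), (10, 39, 16, 35), (10, 39, 21, 29), (10, 7, 16, 35), (10, 7, 21, 29), (40, 21, 13, 36), (40, 21, 25, 2), (40, 21, 36, 8), (40, 21, 5, 29), (40, 23, 13, 36), (40, 23, 25, 2), (40, 23, 36, 8), (40, 23, 5, 29), (40, 7, 13, 36), (40, 7, 25, 2), (40, 7, 36, 8), (40, 7, 5, 29)}
π_{G, E, D} gives {(11, 29, 21), (11, 35, 16), (21, 2, 25), (21, 29, 5), (21, 36, 13), (21, 8, 36), (23, 2, 25), (23, 29, 5), (23, 36, 13), (23, 8, 36), (39, 29, 21), (39, 35, 16), (7, 2, 25), (7, 29, 21), (7, 29, 5), (7, 35, 16), (7, 36, 13), (7, 8, 36)}.
σ[D ≤ 24]: keep tuples satisfying D ≤ 24 → {(11, 29, 21), (11, 35, 16), (21, 29, 5), (21, 36, 13), (23, 29, 5), (23, 36, 13), (39, 29, 21), (39, 35, 16), (7, 29, 21), (7, 29, 5), (7, 35, 16), (7, 36, 13)}

{(11, 29, 21), (11, 35, 16), (21, 29, 5), (21, 36, 13), (23, 29, 5), (23, 36, 13), (39, 29, 21), (39, 35, 16), (7, 29, 21), (7, 29, 5), (7, 35, 16), (7, 36, 13)}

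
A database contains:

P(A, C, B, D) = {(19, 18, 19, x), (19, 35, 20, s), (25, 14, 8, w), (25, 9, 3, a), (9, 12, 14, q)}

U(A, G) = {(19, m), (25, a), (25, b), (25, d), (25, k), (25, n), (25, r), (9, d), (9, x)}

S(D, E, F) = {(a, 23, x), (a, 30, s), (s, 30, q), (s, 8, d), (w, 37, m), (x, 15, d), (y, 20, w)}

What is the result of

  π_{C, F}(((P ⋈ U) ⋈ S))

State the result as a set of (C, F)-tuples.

Joining P and U on A yields {(19, 18, 19, x, m), (19, 35, 20, s, m), (25, 14, 8, w, a), (25, 14, 8, w, b), (25, 14, 8, w, d), (25, 14, 8, w, k), (25, 14, 8, w, n), (25, 14, 8, w, r), (25, 9, 3, a, a), (25, 9, 3, a, b), (25, 9, 3, a, d), (25, 9, 3, a, k), (25, 9, 3, a, n), (25, 9, 3, a, r), (9, 12, 14, q, d), (9, 12, 14, q, x)}.
Joining (P ⋈ U) and S on D yields {(19, 18, 19, x, m, 15, d), (19, 35, 20, s, m, 30, q), (19, 35, 20, s, m, 8, d), (25, 14, 8, w, a, 37, m), (25, 14, 8, w, b, 37, m), (25, 14, 8, w, d, 37, m), (25, 14, 8, w, k, 37, m), (25, 14, 8, w, n, 37, m), (25, 14, 8, w, r, 37, m), (25, 9, 3, a, a, 23, x), (25, 9, 3, a, a, 30, s), (25, 9, 3, a, b, 23, x), (25, 9, 3, a, b, 30, s), (25, 9, 3, a, d, 23, x), (25, 9, 3, a, d, 30, s), (25, 9, 3, a, k, 23, x), (25, 9, 3, a, k, 30, s), (25, 9, 3, a, n, 23, x), (25, 9, 3, a, n, 30, s), (25, 9, 3, a, r, 23, x), (25, 9, 3, a, r, 30, s)}.
π_{C, F} gives {(14, m), (18, d), (35, d), (35, q), (9, s), (9, x)} (15 duplicate(s) eliminated).

{(14, m), (18, d), (35, d), (35, q), (9, s), (9, x)}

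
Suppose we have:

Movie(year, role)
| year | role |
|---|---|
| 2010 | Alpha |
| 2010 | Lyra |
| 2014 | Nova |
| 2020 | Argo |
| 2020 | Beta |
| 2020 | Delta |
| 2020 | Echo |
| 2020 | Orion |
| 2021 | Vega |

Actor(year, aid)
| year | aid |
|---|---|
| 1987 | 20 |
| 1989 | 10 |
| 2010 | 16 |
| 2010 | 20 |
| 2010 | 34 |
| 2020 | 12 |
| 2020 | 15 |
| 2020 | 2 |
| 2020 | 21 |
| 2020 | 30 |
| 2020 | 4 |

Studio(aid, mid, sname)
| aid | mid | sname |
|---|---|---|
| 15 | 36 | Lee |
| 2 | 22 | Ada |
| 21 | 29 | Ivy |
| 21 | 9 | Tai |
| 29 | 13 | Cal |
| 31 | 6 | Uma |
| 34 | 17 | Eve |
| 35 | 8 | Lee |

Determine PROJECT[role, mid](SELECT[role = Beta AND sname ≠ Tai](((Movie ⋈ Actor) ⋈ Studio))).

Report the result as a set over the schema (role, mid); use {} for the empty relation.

Joining Movie and Actor on year yields {(2010, Alpha, 16), (2010, Alpha, 20), (2010, Alpha, 34), (2010, Lyra, 16), (2010, Lyra, 20), (2010, Lyra, 34), (2020, Argo, 12), (2020, Argo, 15), (2020, Argo, 2), (2020, Argo, 21), (2020, Argo, 30), (2020, Argo, 4), (2020, Beta, 12), (2020, Beta, 15), (2020, Beta, 2), (2020, Beta, 21), (2020, Beta, 30), (2020, Beta, 4), (2020, Delta, 12), (2020, Delta, 15), (2020, Delta, 2), (2020, Delta, 21), (2020, Delta, 30), (2020, Delta, 4), (2020, Echo, 12), (2020, Echo, 15), (2020, Echo, 2), (2020, Echo, 21), (2020, Echo, 30), (2020, Echo, 4), (2020, Orion, 12), (2020, Orion, 15), (2020, Orion, 2), (2020, Orion, 21), (2020, Orion, 30), (2020, Orion, 4)}.
Joining (Movie ⋈ Actor) and Studio on aid yields {(2010, Alpha, 34, 17, Eve), (2010, Lyra, 34, 17, Eve), (2020, Argo, 15, 36, Lee), (2020, Argo, 2, 22, Ada), (2020, Argo, 21, 29, Ivy), (2020, Argo, 21, 9, Tai), (2020, Beta, 15, 36, Lee), (2020, Beta, 2, 22, Ada), (2020, Beta, 21, 29, Ivy), (2020, Beta, 21, 9, Tai), (2020, Delta, 15, 36, Lee), (2020, Delta, 2, 22, Ada), (2020, Delta, 21, 29, Ivy), (2020, Delta, 21, 9, Tai), (2020, Echo, 15, 36, Lee), (2020, Echo, 2, 22, Ada), (2020, Echo, 21, 29, Ivy), (2020, Echo, 21, 9, Tai), (2020, Orion, 15, 36, Lee), (2020, Orion, 2, 22, Ada), (2020, Orion, 21, 29, Ivy), (2020, Orion, 21, 9, Tai)}.
Selection role = Beta AND sname ≠ Tai: {(2020, Beta, 15, 36, Lee), (2020, Beta, 2, 22, Ada), (2020, Beta, 21, 29, Ivy)}
π_{role, mid} gives {(Beta, 22), (Beta, 29), (Beta, 36)}.

{(Beta, 22), (Beta, 29), (Beta, 36)}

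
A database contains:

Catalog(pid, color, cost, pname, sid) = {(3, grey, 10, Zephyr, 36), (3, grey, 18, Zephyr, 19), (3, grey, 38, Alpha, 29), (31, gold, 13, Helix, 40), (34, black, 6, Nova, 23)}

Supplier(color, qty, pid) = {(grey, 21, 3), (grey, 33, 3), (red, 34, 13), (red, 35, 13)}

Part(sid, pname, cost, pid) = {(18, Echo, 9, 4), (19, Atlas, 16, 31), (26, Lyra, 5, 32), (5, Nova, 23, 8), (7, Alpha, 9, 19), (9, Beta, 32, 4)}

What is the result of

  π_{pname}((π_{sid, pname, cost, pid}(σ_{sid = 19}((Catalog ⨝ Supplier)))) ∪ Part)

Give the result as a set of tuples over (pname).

Natural join on pid, color: {(3, grey, 10, Zephyr, 36, 21), (3, grey, 10, Zephyr, 36, 33), (3, grey, 18, Zephyr, 19, 21), (3, grey, 18, Zephyr, 19, 33), (3, grey, 38, Alpha, 29, 21), (3, grey, 38, Alpha, 29, 33)}
σ[sid = 19]: keep tuples satisfying sid = 19 → {(3, grey, 18, Zephyr, 19, 21), (3, grey, 18, Zephyr, 19, 33)}
π_{sid, pname, cost, pid} gives {(19, Zephyr, 18, 3)} (1 duplicate(s) eliminated).
Union: {(19, Zephyr, 18, 3)} with {(18, Echo, 9, 4), (19, Atlas, 16, 31), (26, Lyra, 5, 32), (5, Nova, 23, 8), (7, Alpha, 9, 19), (9, Beta, 32, 4)} → {(18, Echo, 9, 4), (19, Atlas, 16, 31), (19, Zephyr, 18, 3), (26, Lyra, 5, 32), (5, Nova, 23, 8), (7, Alpha, 9, 19), (9, Beta, 32, 4)}
π_{pname} gives {Alpha, Atlas, Beta, Echo, Lyra, Nova, Zephyr}.

{Alpha, Atlas, Beta, Echo, Lyra, Nova, Zephyr}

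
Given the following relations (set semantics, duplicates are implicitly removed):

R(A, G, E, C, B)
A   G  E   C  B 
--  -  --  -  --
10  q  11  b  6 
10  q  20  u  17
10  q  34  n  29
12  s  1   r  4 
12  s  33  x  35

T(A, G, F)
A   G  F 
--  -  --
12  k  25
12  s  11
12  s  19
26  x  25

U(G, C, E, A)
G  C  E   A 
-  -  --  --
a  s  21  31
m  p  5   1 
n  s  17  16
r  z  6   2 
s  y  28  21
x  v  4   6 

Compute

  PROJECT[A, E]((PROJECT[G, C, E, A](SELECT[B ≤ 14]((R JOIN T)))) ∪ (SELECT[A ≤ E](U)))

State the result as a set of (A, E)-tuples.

{(1, 5), (12, 1), (16, 17), (2, 6), (21, 28)}

R ⋈ T (natural join on A, G): {(12, s, 1, r, 4, 11), (12, s, 1, r, 4, 19), (12, s, 33, x, 35, 11), (12, s, 33, x, 35, 19)}
Apply σ_{B ≤ 14}; surviving tuples: {(12, s, 1, r, 4, 11), (12, s, 1, r, 4, 19)}
Projecting to G, C, E, A (1 duplicate(s) eliminated): {(s, r, 1, 12)}
Apply σ_{A ≤ E}; surviving tuples: {(m, p, 5, 1), (n, s, 17, 16), (r, z, 6, 2), (s, y, 28, 21)}
Taking the union: {(m, p, 5, 1), (n, s, 17, 16), (r, z, 6, 2), (s, r, 1, 12), (s, y, 28, 21)}
Projecting to A, E: {(1, 5), (12, 1), (16, 17), (2, 6), (21, 28)}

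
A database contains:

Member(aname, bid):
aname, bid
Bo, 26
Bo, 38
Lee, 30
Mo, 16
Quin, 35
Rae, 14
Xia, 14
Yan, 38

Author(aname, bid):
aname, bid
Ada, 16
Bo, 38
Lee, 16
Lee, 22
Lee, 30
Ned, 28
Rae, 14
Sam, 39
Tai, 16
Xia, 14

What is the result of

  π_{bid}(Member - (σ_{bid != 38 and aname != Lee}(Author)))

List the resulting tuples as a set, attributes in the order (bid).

{16, 26, 30, 35, 38}

Selection bid != 38 and aname != Lee: {(Ada, 16), (Ned, 28), (Rae, 14), (Sam, 39), (Tai, 16), (Xia, 14)}
Taking the difference: {(Bo, 26), (Bo, 38), (Lee, 30), (Mo, 16), (Quin, 35), (Yan, 38)}
Projecting to bid (1 duplicate(s) eliminated): {16, 26, 30, 35, 38}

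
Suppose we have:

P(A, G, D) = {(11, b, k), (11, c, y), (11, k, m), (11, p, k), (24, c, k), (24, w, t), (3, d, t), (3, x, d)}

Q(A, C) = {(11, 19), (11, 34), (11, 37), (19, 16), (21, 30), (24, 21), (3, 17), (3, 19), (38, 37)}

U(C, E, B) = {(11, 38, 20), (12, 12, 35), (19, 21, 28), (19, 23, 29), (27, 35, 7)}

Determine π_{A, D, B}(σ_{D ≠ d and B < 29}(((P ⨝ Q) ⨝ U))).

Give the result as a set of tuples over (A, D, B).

{(11, k, 28), (11, m, 28), (11, y, 28), (3, t, 28)}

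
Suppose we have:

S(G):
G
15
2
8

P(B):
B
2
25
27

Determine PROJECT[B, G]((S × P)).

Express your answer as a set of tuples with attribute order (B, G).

{(2, 15), (2, 2), (2, 8), (25, 15), (25, 2), (25, 8), (27, 15), (27, 2), (27, 8)}

S × P: Cartesian product, 3·3 = 9 tuples over (G, B).
π_{B, G} gives {(2, 15), (2, 2), (2, 8), (25, 15), (25, 2), (25, 8), (27, 15), (27, 2), (27, 8)}.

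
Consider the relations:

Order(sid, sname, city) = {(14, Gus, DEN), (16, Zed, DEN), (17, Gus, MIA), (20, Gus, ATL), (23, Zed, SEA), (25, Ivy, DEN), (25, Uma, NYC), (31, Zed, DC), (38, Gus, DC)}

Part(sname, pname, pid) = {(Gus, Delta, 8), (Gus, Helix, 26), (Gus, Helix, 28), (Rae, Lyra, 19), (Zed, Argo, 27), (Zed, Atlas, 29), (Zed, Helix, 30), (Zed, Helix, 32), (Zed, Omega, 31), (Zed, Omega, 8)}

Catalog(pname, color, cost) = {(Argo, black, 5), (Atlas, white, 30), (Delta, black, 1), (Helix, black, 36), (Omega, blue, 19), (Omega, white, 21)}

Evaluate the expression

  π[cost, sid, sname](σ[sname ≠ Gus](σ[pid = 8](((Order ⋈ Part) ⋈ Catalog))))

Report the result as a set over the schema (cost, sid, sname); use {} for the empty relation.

{(19, 16, Zed), (19, 23, Zed), (19, 31, Zed), (21, 16, Zed), (21, 23, Zed), (21, 31, Zed)}

Joining Order and Part on sname yields {(14, Gus, DEN, Delta, 8), (14, Gus, DEN, Helix, 26), (14, Gus, DEN, Helix, 28), (16, Zed, DEN, Argo, 27), (16, Zed, DEN, Atlas, 29), (16, Zed, DEN, Helix, 30), (16, Zed, DEN, Helix, 32), (16, Zed, DEN, Omega, 31), (16, Zed, DEN, Omega, 8), (17, Gus, MIA, Delta, 8), (17, Gus, MIA, Helix, 26), (17, Gus, MIA, Helix, 28), (20, Gus, ATL, Delta, 8), (20, Gus, ATL, Helix, 26), (20, Gus, ATL, Helix, 28), (23, Zed, SEA, Argo, 27), (23, Zed, SEA, Atlas, 29), (23, Zed, SEA, Helix, 30), (23, Zed, SEA, Helix, 32), (23, Zed, SEA, Omega, 31), (23, Zed, SEA, Omega, 8), (31, Zed, DC, Argo, 27), (31, Zed, DC, Atlas, 29), (31, Zed, DC, Helix, 30), (31, Zed, DC, Helix, 32), (31, Zed, DC, Omega, 31), (31, Zed, DC, Omega, 8), (38, Gus, DC, Delta, 8), (38, Gus, DC, Helix, 26), (38, Gus, DC, Helix, 28)}.
Joining (Order ⋈ Part) and Catalog on pname yields {(14, Gus, DEN, Delta, 8, black, 1), (14, Gus, DEN, Helix, 26, black, 36), (14, Gus, DEN, Helix, 28, black, 36), (16, Zed, DEN, Argo, 27, black, 5), (16, Zed, DEN, Atlas, 29, white, 30), (16, Zed, DEN, Helix, 30, black, 36), (16, Zed, DEN, Helix, 32, black, 36), (16, Zed, DEN, Omega, 31, blue, 19), (16, Zed, DEN, Omega, 31, white, 21), (16, Zed, DEN, Omega, 8, blue, 19), (16, Zed, DEN, Omega, 8, white, 21), (17, Gus, MIA, Delta, 8, black, 1), (17, Gus, MIA, Helix, 26, black, 36), (17, Gus, MIA, Helix, 28, black, 36), (20, Gus, ATL, Delta, 8, black, 1), (20, Gus, ATL, Helix, 26, black, 36), (20, Gus, ATL, Helix, 28, black, 36), (23, Zed, SEA, Argo, 27, black, 5), (23, Zed, SEA, Atlas, 29, white, 30), (23, Zed, SEA, Helix, 30, black, 36), (23, Zed, SEA, Helix, 32, black, 36), (23, Zed, SEA, Omega, 31, blue, 19), (23, Zed, SEA, Omega, 31, white, 21), (23, Zed, SEA, Omega, 8, blue, 19), (23, Zed, SEA, Omega, 8, white, 21), (31, Zed, DC, Argo, 27, black, 5), (31, Zed, DC, Atlas, 29, white, 30), (31, Zed, DC, Helix, 30, black, 36), (31, Zed, DC, Helix, 32, black, 36), (31, Zed, DC, Omega, 31, blue, 19), (31, Zed, DC, Omega, 31, white, 21), (31, Zed, DC, Omega, 8, blue, 19), (31, Zed, DC, Omega, 8, white, 21), (38, Gus, DC, Delta, 8, black, 1), (38, Gus, DC, Helix, 26, black, 36), (38, Gus, DC, Helix, 28, black, 36)}.
Selection pid = 8: {(14, Gus, DEN, Delta, 8, black, 1), (16, Zed, DEN, Omega, 8, blue, 19), (16, Zed, DEN, Omega, 8, white, 21), (17, Gus, MIA, Delta, 8, black, 1), (20, Gus, ATL, Delta, 8, black, 1), (23, Zed, SEA, Omega, 8, blue, 19), (23, Zed, SEA, Omega, 8, white, 21), (31, Zed, DC, Omega, 8, blue, 19), (31, Zed, DC, Omega, 8, white, 21), (38, Gus, DC, Delta, 8, black, 1)}
Selection sname ≠ Gus: {(16, Zed, DEN, Omega, 8, blue, 19), (16, Zed, DEN, Omega, 8, white, 21), (23, Zed, SEA, Omega, 8, blue, 19), (23, Zed, SEA, Omega, 8, white, 21), (31, Zed, DC, Omega, 8, blue, 19), (31, Zed, DC, Omega, 8, white, 21)}
Projecting to cost, sid, sname: {(19, 16, Zed), (19, 23, Zed), (19, 31, Zed), (21, 16, Zed), (21, 23, Zed), (21, 31, Zed)}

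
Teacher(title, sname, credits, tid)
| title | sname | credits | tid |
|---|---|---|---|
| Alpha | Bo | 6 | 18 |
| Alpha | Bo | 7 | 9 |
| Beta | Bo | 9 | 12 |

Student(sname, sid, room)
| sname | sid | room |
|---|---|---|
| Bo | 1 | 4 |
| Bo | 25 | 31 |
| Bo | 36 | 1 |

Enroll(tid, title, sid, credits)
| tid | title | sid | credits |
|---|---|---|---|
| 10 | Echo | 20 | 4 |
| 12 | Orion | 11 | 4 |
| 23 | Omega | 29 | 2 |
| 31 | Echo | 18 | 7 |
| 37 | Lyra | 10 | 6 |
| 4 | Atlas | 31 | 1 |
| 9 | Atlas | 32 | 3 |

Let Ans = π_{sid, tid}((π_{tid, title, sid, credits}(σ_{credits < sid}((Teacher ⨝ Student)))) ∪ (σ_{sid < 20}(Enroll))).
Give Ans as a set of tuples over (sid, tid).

Teacher ⋈ Student (natural join on sname): {(Alpha, Bo, 6, 18, 1, 4), (Alpha, Bo, 6, 18, 25, 31), (Alpha, Bo, 6, 18, 36, 1), (Alpha, Bo, 7, 9, 1, 4), (Alpha, Bo, 7, 9, 25, 31), (Alpha, Bo, 7, 9, 36, 1), (Beta, Bo, 9, 12, 1, 4), (Beta, Bo, 9, 12, 25, 31), (Beta, Bo, 9, 12, 36, 1)}
σ[credits < sid]: keep tuples satisfying credits < sid → {(Alpha, Bo, 6, 18, 25, 31), (Alpha, Bo, 6, 18, 36, 1), (Alpha, Bo, 7, 9, 25, 31), (Alpha, Bo, 7, 9, 36, 1), (Beta, Bo, 9, 12, 25, 31), (Beta, Bo, 9, 12, 36, 1)}
π[tid, title, sid, credits]: project onto (tid, title, sid, credits) → {(12, Beta, 25, 9), (12, Beta, 36, 9), (18, Alpha, 25, 6), (18, Alpha, 36, 6), (9, Alpha, 25, 7), (9, Alpha, 36, 7)}
σ[sid < 20]: keep tuples satisfying sid < 20 → {(12, Orion, 11, 4), (31, Echo, 18, 7), (37, Lyra, 10, 6)}
Union: {(12, Beta, 25, 9), (12, Beta, 36, 9), (18, Alpha, 25, 6), (18, Alpha, 36, 6), (9, Alpha, 25, 7), (9, Alpha, 36, 7)} with {(12, Orion, 11, 4), (31, Echo, 18, 7), (37, Lyra, 10, 6)} → {(12, Beta, 25, 9), (12, Beta, 36, 9), (12, Orion, 11, 4), (18, Alpha, 25, 6), (18, Alpha, 36, 6), (31, Echo, 18, 7), (37, Lyra, 10, 6), (9, Alpha, 25, 7), (9, Alpha, 36, 7)}
π[sid, tid]: project onto (sid, tid) → {(10, 37), (11, 12), (18, 31), (25, 12), (25, 18), (25, 9), (36, 12), (36, 18), (36, 9)}

{(10, 37), (11, 12), (18, 31), (25, 12), (25, 18), (25, 9), (36, 12), (36, 18), (36, 9)}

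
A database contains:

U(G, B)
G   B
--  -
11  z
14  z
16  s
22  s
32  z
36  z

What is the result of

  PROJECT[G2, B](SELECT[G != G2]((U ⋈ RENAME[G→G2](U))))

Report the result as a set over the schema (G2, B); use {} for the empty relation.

{(11, z), (14, z), (16, s), (22, s), (32, z), (36, z)}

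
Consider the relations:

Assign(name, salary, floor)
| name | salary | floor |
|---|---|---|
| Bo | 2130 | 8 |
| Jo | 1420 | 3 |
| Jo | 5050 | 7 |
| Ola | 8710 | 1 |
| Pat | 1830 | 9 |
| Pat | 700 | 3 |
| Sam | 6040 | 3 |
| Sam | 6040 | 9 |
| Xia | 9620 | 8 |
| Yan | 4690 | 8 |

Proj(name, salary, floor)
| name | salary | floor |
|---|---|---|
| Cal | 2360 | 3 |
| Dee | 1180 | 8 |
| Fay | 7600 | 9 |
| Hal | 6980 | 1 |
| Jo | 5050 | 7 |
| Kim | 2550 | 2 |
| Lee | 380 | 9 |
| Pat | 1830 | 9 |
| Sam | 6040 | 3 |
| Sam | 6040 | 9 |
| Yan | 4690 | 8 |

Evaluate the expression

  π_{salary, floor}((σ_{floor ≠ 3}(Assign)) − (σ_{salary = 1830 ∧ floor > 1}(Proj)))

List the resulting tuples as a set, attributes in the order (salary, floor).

Filtering on floor ≠ 3 leaves {(Bo, 2130, 8), (Jo, 5050, 7), (Ola, 8710, 1), (Pat, 1830, 9), (Sam, 6040, 9), (Xia, 9620, 8), (Yan, 4690, 8)}.
Filtering on salary = 1830 ∧ floor > 1 leaves {(Pat, 1830, 9)}.
Difference: {(Bo, 2130, 8), (Jo, 5050, 7), (Ola, 8710, 1), (Pat, 1830, 9), (Sam, 6040, 9), (Xia, 9620, 8), (Yan, 4690, 8)} with {(Pat, 1830, 9)} → {(Bo, 2130, 8), (Jo, 5050, 7), (Ola, 8710, 1), (Sam, 6040, 9), (Xia, 9620, 8), (Yan, 4690, 8)}
Keep only column(s) salary, floor: {(2130, 8), (4690, 8), (5050, 7), (6040, 9), (8710, 1), (9620, 8)}

{(2130, 8), (4690, 8), (5050, 7), (6040, 9), (8710, 1), (9620, 8)}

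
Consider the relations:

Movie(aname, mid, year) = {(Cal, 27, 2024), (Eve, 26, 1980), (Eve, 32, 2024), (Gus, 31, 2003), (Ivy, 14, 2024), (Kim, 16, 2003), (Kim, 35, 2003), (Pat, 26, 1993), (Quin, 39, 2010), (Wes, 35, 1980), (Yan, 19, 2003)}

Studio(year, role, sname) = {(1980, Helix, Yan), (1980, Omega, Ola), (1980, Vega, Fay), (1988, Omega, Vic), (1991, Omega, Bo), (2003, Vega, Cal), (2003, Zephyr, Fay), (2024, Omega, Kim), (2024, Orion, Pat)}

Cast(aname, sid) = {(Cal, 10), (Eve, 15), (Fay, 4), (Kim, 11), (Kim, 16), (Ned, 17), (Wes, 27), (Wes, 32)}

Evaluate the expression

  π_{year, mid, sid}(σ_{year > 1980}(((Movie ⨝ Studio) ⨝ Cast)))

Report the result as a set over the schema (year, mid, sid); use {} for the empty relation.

Movie ⋈ Studio (natural join on year): {(Cal, 27, 2024, Omega, Kim), (Cal, 27, 2024, Orion, Pat), (Eve, 26, 1980, Helix, Yan), (Eve, 26, 1980, Omega, Ola), (Eve, 26, 1980, Vega, Fay), (Eve, 32, 2024, Omega, Kim), (Eve, 32, 2024, Orion, Pat), (Gus, 31, 2003, Vega, Cal), (Gus, 31, 2003, Zephyr, Fay), (Ivy, 14, 2024, Omega, Kim), (Ivy, 14, 2024, Orion, Pat), (Kim, 16, 2003, Vega, Cal), (Kim, 16, 2003, Zephyr, Fay), (Kim, 35, 2003, Vega, Cal), (Kim, 35, 2003, Zephyr, Fay), (Wes, 35, 1980, Helix, Yan), (Wes, 35, 1980, Omega, Ola), (Wes, 35, 1980, Vega, Fay), (Yan, 19, 2003, Vega, Cal), (Yan, 19, 2003, Zephyr, Fay)}
(Movie ⨝ Studio) ⋈ Cast (natural join on aname): {(Cal, 27, 2024, Omega, Kim, 10), (Cal, 27, 2024, Orion, Pat, 10), (Eve, 26, 1980, Helix, Yan, 15), (Eve, 26, 1980, Omega, Ola, 15), (Eve, 26, 1980, Vega, Fay, 15), (Eve, 32, 2024, Omega, Kim, 15), (Eve, 32, 2024, Orion, Pat, 15), (Kim, 16, 2003, Vega, Cal, 11), (Kim, 16, 2003, Vega, Cal, 16), (Kim, 16, 2003, Zephyr, Fay, 11), (Kim, 16, 2003, Zephyr, Fay, 16), (Kim, 35, 2003, Vega, Cal, 11), (Kim, 35, 2003, Vega, Cal, 16), (Kim, 35, 2003, Zephyr, Fay, 11), (Kim, 35, 2003, Zephyr, Fay, 16), (Wes, 35, 1980, Helix, Yan, 27), (Wes, 35, 1980, Helix, Yan, 32), (Wes, 35, 1980, Omega, Ola, 27), (Wes, 35, 1980, Omega, Ola, 32), (Wes, 35, 1980, Vega, Fay, 27), (Wes, 35, 1980, Vega, Fay, 32)}
Selection year > 1980: {(Cal, 27, 2024, Omega, Kim, 10), (Cal, 27, 2024, Orion, Pat, 10), (Eve, 32, 2024, Omega, Kim, 15), (Eve, 32, 2024, Orion, Pat, 15), (Kim, 16, 2003, Vega, Cal, 11), (Kim, 16, 2003, Vega, Cal, 16), (Kim, 16, 2003, Zephyr, Fay, 11), (Kim, 16, 2003, Zephyr, Fay, 16), (Kim, 35, 2003, Vega, Cal, 11), (Kim, 35, 2003, Vega, Cal, 16), (Kim, 35, 2003, Zephyr, Fay, 11), (Kim, 35, 2003, Zephyr, Fay, 16)}
π_{year, mid, sid} gives {(2003, 16, 11), (2003, 16, 16), (2003, 35, 11), (2003, 35, 16), (2024, 27, 10), (2024, 32, 15)} (6 duplicate(s) eliminated).

{(2003, 16, 11), (2003, 16, 16), (2003, 35, 11), (2003, 35, 16), (2024, 27, 10), (2024, 32, 15)}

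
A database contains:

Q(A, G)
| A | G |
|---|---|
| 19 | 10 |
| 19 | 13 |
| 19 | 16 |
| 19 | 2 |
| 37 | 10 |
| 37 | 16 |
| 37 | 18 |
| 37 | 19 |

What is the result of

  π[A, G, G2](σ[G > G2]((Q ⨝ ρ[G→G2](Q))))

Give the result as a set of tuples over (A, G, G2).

{(19, 10, 2), (19, 13, 10), (19, 13, 2), (19, 16, 10), (19, 16, 13), (19, 16, 2), (37, 16, 10), (37, 18, 10), (37, 18, 16), (37, 19, 10), (37, 19, 16), (37, 19, 18)}

ρ[G→G2]: schema becomes (A, G2); tuples unchanged.
Natural join on A: {(19, 10, 10), (19, 10, 13), (19, 10, 16), (19, 10, 2), (19, 13, 10), (19, 13, 13), (19, 13, 16), (19, 13, 2), (19, 16, 10), (19, 16, 13), (19, 16, 16), (19, 16, 2), (19, 2, 10), (19, 2, 13), (19, 2, 16), (19, 2, 2), (37, 10, 10), (37, 10, 16), (37, 10, 18), (37, 10, 19), (37, 16, 10), (37, 16, 16), (37, 16, 18), (37, 16, 19), (37, 18, 10), (37, 18, 16), (37, 18, 18), (37, 18, 19), (37, 19, 10), (37, 19, 16), (37, 19, 18), (37, 19, 19)}
Apply σ_{G > G2}; surviving tuples: {(19, 10, 2), (19, 13, 10), (19, 13, 2), (19, 16, 10), (19, 16, 13), (19, 16, 2), (37, 16, 10), (37, 18, 10), (37, 18, 16), (37, 19, 10), (37, 19, 16), (37, 19, 18)}
π[A, G, G2]: project onto (A, G, G2) → {(19, 10, 2), (19, 13, 10), (19, 13, 2), (19, 16, 10), (19, 16, 13), (19, 16, 2), (37, 16, 10), (37, 18, 10), (37, 18, 16), (37, 19, 10), (37, 19, 16), (37, 19, 18)}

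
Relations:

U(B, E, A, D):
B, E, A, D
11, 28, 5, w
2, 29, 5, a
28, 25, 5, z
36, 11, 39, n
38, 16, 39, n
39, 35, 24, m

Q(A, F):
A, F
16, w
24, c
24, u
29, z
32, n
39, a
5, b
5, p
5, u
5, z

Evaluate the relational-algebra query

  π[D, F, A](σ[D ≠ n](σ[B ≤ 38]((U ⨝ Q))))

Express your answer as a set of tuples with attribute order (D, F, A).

{(a, b, 5), (a, p, 5), (a, u, 5), (a, z, 5), (w, b, 5), (w, p, 5), (w, u, 5), (w, z, 5), (z, b, 5), (z, p, 5), (z, u, 5), (z, z, 5)}

Natural join on A: {(11, 28, 5, w, b), (11, 28, 5, w, p), (11, 28, 5, w, u), (11, 28, 5, w, z), (2, 29, 5, a, b), (2, 29, 5, a, p), (2, 29, 5, a, u), (2, 29, 5, a, z), (28, 25, 5, z, b), (28, 25, 5, z, p), (28, 25, 5, z, u), (28, 25, 5, z, z), (36, 11, 39, n, a), (38, 16, 39, n, a), (39, 35, 24, m, c), (39, 35, 24, m, u)}
Selection B ≤ 38: {(11, 28, 5, w, b), (11, 28, 5, w, p), (11, 28, 5, w, u), (11, 28, 5, w, z), (2, 29, 5, a, b), (2, 29, 5, a, p), (2, 29, 5, a, u), (2, 29, 5, a, z), (28, 25, 5, z, b), (28, 25, 5, z, p), (28, 25, 5, z, u), (28, 25, 5, z, z), (36, 11, 39, n, a), (38, 16, 39, n, a)}
Selection D ≠ n: {(11, 28, 5, w, b), (11, 28, 5, w, p), (11, 28, 5, w, u), (11, 28, 5, w, z), (2, 29, 5, a, b), (2, 29, 5, a, p), (2, 29, 5, a, u), (2, 29, 5, a, z), (28, 25, 5, z, b), (28, 25, 5, z, p), (28, 25, 5, z, u), (28, 25, 5, z, z)}
Projecting to D, F, A: {(a, b, 5), (a, p, 5), (a, u, 5), (a, z, 5), (w, b, 5), (w, p, 5), (w, u, 5), (w, z, 5), (z, b, 5), (z, p, 5), (z, u, 5), (z, z, 5)}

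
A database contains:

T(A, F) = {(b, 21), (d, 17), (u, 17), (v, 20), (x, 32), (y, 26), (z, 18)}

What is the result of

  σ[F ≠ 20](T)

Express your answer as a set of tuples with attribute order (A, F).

{(b, 21), (d, 17), (u, 17), (x, 32), (y, 26), (z, 18)}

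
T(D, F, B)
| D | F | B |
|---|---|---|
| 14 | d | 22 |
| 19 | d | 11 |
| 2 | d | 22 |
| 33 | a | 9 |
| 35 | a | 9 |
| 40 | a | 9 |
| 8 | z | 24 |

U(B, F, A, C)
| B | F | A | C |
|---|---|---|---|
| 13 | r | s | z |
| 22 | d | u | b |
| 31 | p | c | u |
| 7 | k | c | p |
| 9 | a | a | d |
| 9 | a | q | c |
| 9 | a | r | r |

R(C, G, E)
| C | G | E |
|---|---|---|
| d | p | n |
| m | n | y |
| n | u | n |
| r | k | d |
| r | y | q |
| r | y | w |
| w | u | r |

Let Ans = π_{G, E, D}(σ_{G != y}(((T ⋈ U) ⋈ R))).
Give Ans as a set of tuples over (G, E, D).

Joining T and U on F, B yields {(14, d, 22, u, b), (2, d, 22, u, b), (33, a, 9, a, d), (33, a, 9, q, c), (33, a, 9, r, r), (35, a, 9, a, d), (35, a, 9, q, c), (35, a, 9, r, r), (40, a, 9, a, d), (40, a, 9, q, c), (40, a, 9, r, r)}.
Joining (T ⋈ U) and R on C yields {(33, a, 9, a, d, p, n), (33, a, 9, r, r, k, d), (33, a, 9, r, r, y, q), (33, a, 9, r, r, y, w), (35, a, 9, a, d, p, n), (35, a, 9, r, r, k, d), (35, a, 9, r, r, y, q), (35, a, 9, r, r, y, w), (40, a, 9, a, d, p, n), (40, a, 9, r, r, k, d), (40, a, 9, r, r, y, q), (40, a, 9, r, r, y, w)}.
Filtering on G != y leaves {(33, a, 9, a, d, p, n), (33, a, 9, r, r, k, d), (35, a, 9, a, d, p, n), (35, a, 9, r, r, k, d), (40, a, 9, a, d, p, n), (40, a, 9, r, r, k, d)}.
Keep only column(s) G, E, D: {(k, d, 33), (k, d, 35), (k, d, 40), (p, n, 33), (p, n, 35), (p, n, 40)}

{(k, d, 33), (k, d, 35), (k, d, 40), (p, n, 33), (p, n, 35), (p, n, 40)}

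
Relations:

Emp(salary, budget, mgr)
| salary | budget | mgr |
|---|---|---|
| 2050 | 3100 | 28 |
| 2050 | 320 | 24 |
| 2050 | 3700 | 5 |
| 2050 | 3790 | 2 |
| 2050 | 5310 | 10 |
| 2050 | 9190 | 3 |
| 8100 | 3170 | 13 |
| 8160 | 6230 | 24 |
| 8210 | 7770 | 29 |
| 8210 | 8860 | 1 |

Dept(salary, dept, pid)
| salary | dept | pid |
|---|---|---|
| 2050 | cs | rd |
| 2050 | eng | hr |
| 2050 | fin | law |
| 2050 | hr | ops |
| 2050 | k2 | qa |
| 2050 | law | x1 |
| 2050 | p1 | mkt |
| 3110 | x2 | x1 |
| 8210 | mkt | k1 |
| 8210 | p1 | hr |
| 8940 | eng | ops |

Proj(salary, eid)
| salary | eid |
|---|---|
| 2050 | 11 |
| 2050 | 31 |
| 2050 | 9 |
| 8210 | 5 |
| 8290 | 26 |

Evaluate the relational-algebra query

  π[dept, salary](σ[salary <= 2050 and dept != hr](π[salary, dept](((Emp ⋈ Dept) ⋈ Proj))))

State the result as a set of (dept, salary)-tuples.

{(cs, 2050), (eng, 2050), (fin, 2050), (k2, 2050), (law, 2050), (p1, 2050)}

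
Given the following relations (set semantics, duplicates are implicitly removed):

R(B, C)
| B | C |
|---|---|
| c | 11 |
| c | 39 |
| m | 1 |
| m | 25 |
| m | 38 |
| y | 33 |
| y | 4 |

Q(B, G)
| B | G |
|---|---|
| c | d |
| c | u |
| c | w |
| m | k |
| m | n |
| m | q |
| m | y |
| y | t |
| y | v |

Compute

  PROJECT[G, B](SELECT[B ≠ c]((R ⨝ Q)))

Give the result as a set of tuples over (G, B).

Natural join on B: {(c, 11, d), (c, 11, u), (c, 11, w), (c, 39, d), (c, 39, u), (c, 39, w), (m, 1, k), (m, 1, n), (m, 1, q), (m, 1, y), (m, 25, k), (m, 25, n), (m, 25, q), (m, 25, y), (m, 38, k), (m, 38, n), (m, 38, q), (m, 38, y), (y, 33, t), (y, 33, v), (y, 4, t), (y, 4, v)}
Apply σ_{B ≠ c}; surviving tuples: {(m, 1, k), (m, 1, n), (m, 1, q), (m, 1, y), (m, 25, k), (m, 25, n), (m, 25, q), (m, 25, y), (m, 38, k), (m, 38, n), (m, 38, q), (m, 38, y), (y, 33, t), (y, 33, v), (y, 4, t), (y, 4, v)}
π[G, B]: project onto (G, B) (10 duplicate(s) eliminated) → {(k, m), (n, m), (q, m), (t, y), (v, y), (y, m)}

{(k, m), (n, m), (q, m), (t, y), (v, y), (y, m)}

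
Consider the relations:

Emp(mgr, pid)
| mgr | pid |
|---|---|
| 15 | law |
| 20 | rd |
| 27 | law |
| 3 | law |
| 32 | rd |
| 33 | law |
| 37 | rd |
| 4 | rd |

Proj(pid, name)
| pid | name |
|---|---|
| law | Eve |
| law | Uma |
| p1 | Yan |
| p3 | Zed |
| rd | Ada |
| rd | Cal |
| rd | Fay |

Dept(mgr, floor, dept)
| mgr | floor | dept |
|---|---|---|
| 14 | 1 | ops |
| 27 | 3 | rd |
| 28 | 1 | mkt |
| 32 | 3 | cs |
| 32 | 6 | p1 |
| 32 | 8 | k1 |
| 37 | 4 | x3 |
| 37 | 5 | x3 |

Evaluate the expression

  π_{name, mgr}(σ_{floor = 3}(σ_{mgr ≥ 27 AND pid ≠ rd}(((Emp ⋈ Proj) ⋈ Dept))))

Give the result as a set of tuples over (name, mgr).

Natural join on pid: {(15, law, Eve), (15, law, Uma), (20, rd, Ada), (20, rd, Cal), (20, rd, Fay), (27, law, Eve), (27, law, Uma), (3, law, Eve), (3, law, Uma), (32, rd, Ada), (32, rd, Cal), (32, rd, Fay), (33, law, Eve), (33, law, Uma), (37, rd, Ada), (37, rd, Cal), (37, rd, Fay), (4, rd, Ada), (4, rd, Cal), (4, rd, Fay)}
Natural join on mgr: {(27, law, Eve, 3, rd), (27, law, Uma, 3, rd), (32, rd, Ada, 3, cs), (32, rd, Ada, 6, p1), (32, rd, Ada, 8, k1), (32, rd, Cal, 3, cs), (32, rd, Cal, 6, p1), (32, rd, Cal, 8, k1), (32, rd, Fay, 3, cs), (32, rd, Fay, 6, p1), (32, rd, Fay, 8, k1), (37, rd, Ada, 4, x3), (37, rd, Ada, 5, x3), (37, rd, Cal, 4, x3), (37, rd, Cal, 5, x3), (37, rd, Fay, 4, x3), (37, rd, Fay, 5, x3)}
Apply σ_{mgr ≥ 27 AND pid ≠ rd}; surviving tuples: {(27, law, Eve, 3, rd), (27, law, Uma, 3, rd)}
Apply σ_{floor = 3}; surviving tuples: {(27, law, Eve, 3, rd), (27, law, Uma, 3, rd)}
π_{name, mgr} gives {(Eve, 27), (Uma, 27)}.

{(Eve, 27), (Uma, 27)}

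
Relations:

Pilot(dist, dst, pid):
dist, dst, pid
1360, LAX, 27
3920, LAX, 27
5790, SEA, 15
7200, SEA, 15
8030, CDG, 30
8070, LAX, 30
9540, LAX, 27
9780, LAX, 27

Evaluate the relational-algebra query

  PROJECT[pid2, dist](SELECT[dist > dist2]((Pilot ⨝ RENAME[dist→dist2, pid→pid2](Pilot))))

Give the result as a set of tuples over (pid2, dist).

ρ[dist→dist2, pid→pid2]: schema becomes (dist2, dst, pid2); tuples unchanged.
Joining Pilot and RENAME[dist→dist2, pid→pid2](Pilot) on dst yields {(1360, LAX, 27, 1360, 27), (1360, LAX, 27, 3920, 27), (1360, LAX, 27, 8070, 30), (1360, LAX, 27, 9540, 27), (1360, LAX, 27, 9780, 27), (3920, LAX, 27, 1360, 27), (3920, LAX, 27, 3920, 27), (3920, LAX, 27, 8070, 30), (3920, LAX, 27, 9540, 27), (3920, LAX, 27, 9780, 27), (5790, SEA, 15, 5790, 15), (5790, SEA, 15, 7200, 15), (7200, SEA, 15, 5790, 15), (7200, SEA, 15, 7200, 15), (8030, CDG, 30, 8030, 30), (8070, LAX, 30, 1360, 27), (8070, LAX, 30, 3920, 27), (8070, LAX, 30, 8070, 30), (8070, LAX, 30, 9540, 27), (8070, LAX, 30, 9780, 27), (9540, LAX, 27, 1360, 27), (9540, LAX, 27, 3920, 27), (9540, LAX, 27, 8070, 30), (9540, LAX, 27, 9540, 27), (9540, LAX, 27, 9780, 27), (9780, LAX, 27, 1360, 27), (9780, LAX, 27, 3920, 27), (9780, LAX, 27, 8070, 30), (9780, LAX, 27, 9540, 27), (9780, LAX, 27, 9780, 27)}.
Selection dist > dist2: {(3920, LAX, 27, 1360, 27), (7200, SEA, 15, 5790, 15), (8070, LAX, 30, 1360, 27), (8070, LAX, 30, 3920, 27), (9540, LAX, 27, 1360, 27), (9540, LAX, 27, 3920, 27), (9540, LAX, 27, 8070, 30), (9780, LAX, 27, 1360, 27), (9780, LAX, 27, 3920, 27), (9780, LAX, 27, 8070, 30), (9780, LAX, 27, 9540, 27)}
Keep only column(s) pid2, dist (4 duplicate(s) eliminated): {(15, 7200), (27, 3920), (27, 8070), (27, 9540), (27, 9780), (30, 9540), (30, 9780)}

{(15, 7200), (27, 3920), (27, 8070), (27, 9540), (27, 9780), (30, 9540), (30, 9780)}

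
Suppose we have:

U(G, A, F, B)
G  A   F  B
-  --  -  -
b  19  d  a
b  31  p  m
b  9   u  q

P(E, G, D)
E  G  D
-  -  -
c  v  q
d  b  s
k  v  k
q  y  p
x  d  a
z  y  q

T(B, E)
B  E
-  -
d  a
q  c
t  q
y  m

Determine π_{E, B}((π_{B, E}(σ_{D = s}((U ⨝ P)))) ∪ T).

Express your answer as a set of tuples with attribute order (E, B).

Natural join on G: {(b, 19, d, a, d, s), (b, 31, p, m, d, s), (b, 9, u, q, d, s)}
Filtering on D = s leaves {(b, 19, d, a, d, s), (b, 31, p, m, d, s), (b, 9, u, q, d, s)}.
Keep only column(s) B, E: {(a, d), (m, d), (q, d)}
Union: {(a, d), (m, d), (q, d)} with {(d, a), (q, c), (t, q), (y, m)} → {(a, d), (d, a), (m, d), (q, c), (q, d), (t, q), (y, m)}
Keep only column(s) E, B: {(a, d), (c, q), (d, a), (d, m), (d, q), (m, y), (q, t)}

{(a, d), (c, q), (d, a), (d, m), (d, q), (m, y), (q, t)}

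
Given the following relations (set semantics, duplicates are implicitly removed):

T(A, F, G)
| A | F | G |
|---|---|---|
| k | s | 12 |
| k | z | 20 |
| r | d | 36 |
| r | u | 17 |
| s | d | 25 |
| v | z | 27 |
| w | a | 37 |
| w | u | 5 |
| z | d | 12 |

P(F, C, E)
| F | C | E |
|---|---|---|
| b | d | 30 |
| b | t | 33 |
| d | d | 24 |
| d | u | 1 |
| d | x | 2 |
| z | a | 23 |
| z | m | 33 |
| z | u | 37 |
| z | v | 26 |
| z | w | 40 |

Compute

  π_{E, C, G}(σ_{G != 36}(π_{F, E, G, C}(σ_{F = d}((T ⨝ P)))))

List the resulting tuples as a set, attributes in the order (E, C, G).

{(1, u, 12), (1, u, 25), (2, x, 12), (2, x, 25), (24, d, 12), (24, d, 25)}

Natural join on F: {(k, z, 20, a, 23), (k, z, 20, m, 33), (k, z, 20, u, 37), (k, z, 20, v, 26), (k, z, 20, w, 40), (r, d, 36, d, 24), (r, d, 36, u, 1), (r, d, 36, x, 2), (s, d, 25, d, 24), (s, d, 25, u, 1), (s, d, 25, x, 2), (v, z, 27, a, 23), (v, z, 27, m, 33), (v, z, 27, u, 37), (v, z, 27, v, 26), (v, z, 27, w, 40), (z, d, 12, d, 24), (z, d, 12, u, 1), (z, d, 12, x, 2)}
Filtering on F = d leaves {(r, d, 36, d, 24), (r, d, 36, u, 1), (r, d, 36, x, 2), (s, d, 25, d, 24), (s, d, 25, u, 1), (s, d, 25, x, 2), (z, d, 12, d, 24), (z, d, 12, u, 1), (z, d, 12, x, 2)}.
Projecting to F, E, G, C: {(d, 1, 12, u), (d, 1, 25, u), (d, 1, 36, u), (d, 2, 12, x), (d, 2, 25, x), (d, 2, 36, x), (d, 24, 12, d), (d, 24, 25, d), (d, 24, 36, d)}
Filtering on G != 36 leaves {(d, 1, 12, u), (d, 1, 25, u), (d, 2, 12, x), (d, 2, 25, x), (d, 24, 12, d), (d, 24, 25, d)}.
Projecting to E, C, G: {(1, u, 12), (1, u, 25), (2, x, 12), (2, x, 25), (24, d, 12), (24, d, 25)}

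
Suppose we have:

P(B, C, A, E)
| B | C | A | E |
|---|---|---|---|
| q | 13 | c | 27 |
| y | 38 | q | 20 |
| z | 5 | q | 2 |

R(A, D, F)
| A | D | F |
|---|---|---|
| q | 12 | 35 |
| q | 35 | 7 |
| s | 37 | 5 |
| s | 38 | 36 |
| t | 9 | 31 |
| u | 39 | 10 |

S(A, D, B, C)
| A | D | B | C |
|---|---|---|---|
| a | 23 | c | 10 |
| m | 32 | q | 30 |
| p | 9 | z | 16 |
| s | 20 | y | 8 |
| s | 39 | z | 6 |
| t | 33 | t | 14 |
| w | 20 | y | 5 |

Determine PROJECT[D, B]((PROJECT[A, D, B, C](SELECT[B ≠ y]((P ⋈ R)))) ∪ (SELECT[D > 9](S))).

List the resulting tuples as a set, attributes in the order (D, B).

P ⋈ R (natural join on A): {(y, 38, q, 20, 12, 35), (y, 38, q, 20, 35, 7), (z, 5, q, 2, 12, 35), (z, 5, q, 2, 35, 7)}
Apply σ_{B ≠ y}; surviving tuples: {(z, 5, q, 2, 12, 35), (z, 5, q, 2, 35, 7)}
Keep only column(s) A, D, B, C: {(q, 12, z, 5), (q, 35, z, 5)}
Apply σ_{D > 9}; surviving tuples: {(a, 23, c, 10), (m, 32, q, 30), (s, 20, y, 8), (s, 39, z, 6), (t, 33, t, 14), (w, 20, y, 5)}
Taking the union: {(a, 23, c, 10), (m, 32, q, 30), (q, 12, z, 5), (q, 35, z, 5), (s, 20, y, 8), (s, 39, z, 6), (t, 33, t, 14), (w, 20, y, 5)}
Keep only column(s) D, B (1 duplicate(s) eliminated): {(12, z), (20, y), (23, c), (32, q), (33, t), (35, z), (39, z)}

{(12, z), (20, y), (23, c), (32, q), (33, t), (35, z), (39, z)}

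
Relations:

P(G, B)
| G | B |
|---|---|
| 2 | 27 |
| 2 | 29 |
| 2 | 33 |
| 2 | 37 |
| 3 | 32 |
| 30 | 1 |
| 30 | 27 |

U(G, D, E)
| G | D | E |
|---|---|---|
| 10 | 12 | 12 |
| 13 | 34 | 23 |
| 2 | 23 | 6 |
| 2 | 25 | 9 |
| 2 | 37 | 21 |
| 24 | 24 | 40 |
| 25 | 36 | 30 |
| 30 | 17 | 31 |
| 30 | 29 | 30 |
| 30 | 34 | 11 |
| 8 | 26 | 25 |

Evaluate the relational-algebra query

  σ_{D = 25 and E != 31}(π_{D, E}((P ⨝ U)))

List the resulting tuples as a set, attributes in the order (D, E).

P ⋈ U (natural join on G): {(2, 27, 23, 6), (2, 27, 25, 9), (2, 27, 37, 21), (2, 29, 23, 6), (2, 29, 25, 9), (2, 29, 37, 21), (2, 33, 23, 6), (2, 33, 25, 9), (2, 33, 37, 21), (2, 37, 23, 6), (2, 37, 25, 9), (2, 37, 37, 21), (30, 1, 17, 31), (30, 1, 29, 30), (30, 1, 34, 11), (30, 27, 17, 31), (30, 27, 29, 30), (30, 27, 34, 11)}
π_{D, E} gives {(17, 31), (23, 6), (25, 9), (29, 30), (34, 11), (37, 21)} (12 duplicate(s) eliminated).
Apply σ_{D = 25 and E != 31}; surviving tuples: {(25, 9)}

{(25, 9)}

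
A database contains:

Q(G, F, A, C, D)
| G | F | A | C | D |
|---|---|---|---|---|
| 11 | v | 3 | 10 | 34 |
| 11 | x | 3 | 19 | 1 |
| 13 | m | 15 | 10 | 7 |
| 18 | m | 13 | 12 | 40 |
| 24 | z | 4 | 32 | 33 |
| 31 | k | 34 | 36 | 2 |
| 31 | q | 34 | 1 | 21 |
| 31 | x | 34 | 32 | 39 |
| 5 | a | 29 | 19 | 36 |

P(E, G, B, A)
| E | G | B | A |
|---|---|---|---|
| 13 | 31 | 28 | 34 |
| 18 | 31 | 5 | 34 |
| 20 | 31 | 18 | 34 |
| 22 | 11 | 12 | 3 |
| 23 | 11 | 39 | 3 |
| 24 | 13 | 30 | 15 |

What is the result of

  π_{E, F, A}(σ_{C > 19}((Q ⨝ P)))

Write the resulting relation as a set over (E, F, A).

{(13, k, 34), (13, x, 34), (18, k, 34), (18, x, 34), (20, k, 34), (20, x, 34)}

Q ⋈ P (natural join on G, A): {(11, v, 3, 10, 34, 22, 12), (11, v, 3, 10, 34, 23, 39), (11, x, 3, 19, 1, 22, 12), (11, x, 3, 19, 1, 23, 39), (13, m, 15, 10, 7, 24, 30), (31, k, 34, 36, 2, 13, 28), (31, k, 34, 36, 2, 18, 5), (31, k, 34, 36, 2, 20, 18), (31, q, 34, 1, 21, 13, 28), (31, q, 34, 1, 21, 18, 5), (31, q, 34, 1, 21, 20, 18), (31, x, 34, 32, 39, 13, 28), (31, x, 34, 32, 39, 18, 5), (31, x, 34, 32, 39, 20, 18)}
Apply σ_{C > 19}; surviving tuples: {(31, k, 34, 36, 2, 13, 28), (31, k, 34, 36, 2, 18, 5), (31, k, 34, 36, 2, 20, 18), (31, x, 34, 32, 39, 13, 28), (31, x, 34, 32, 39, 18, 5), (31, x, 34, 32, 39, 20, 18)}
π[E, F, A]: project onto (E, F, A) → {(13, k, 34), (13, x, 34), (18, k, 34), (18, x, 34), (20, k, 34), (20, x, 34)}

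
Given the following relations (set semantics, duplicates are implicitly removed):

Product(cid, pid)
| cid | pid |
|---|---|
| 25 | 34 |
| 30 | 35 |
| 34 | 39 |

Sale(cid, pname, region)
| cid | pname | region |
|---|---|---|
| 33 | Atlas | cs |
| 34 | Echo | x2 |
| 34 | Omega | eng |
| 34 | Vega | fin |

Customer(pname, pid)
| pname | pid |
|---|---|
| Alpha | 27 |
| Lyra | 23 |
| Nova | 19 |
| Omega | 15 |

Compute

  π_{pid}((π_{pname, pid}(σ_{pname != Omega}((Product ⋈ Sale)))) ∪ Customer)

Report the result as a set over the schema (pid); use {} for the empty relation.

Natural join on cid: {(34, 39, Echo, x2), (34, 39, Omega, eng), (34, 39, Vega, fin)}
Filtering on pname != Omega leaves {(34, 39, Echo, x2), (34, 39, Vega, fin)}.
Projecting to pname, pid: {(Echo, 39), (Vega, 39)}
Set union of the two operands is {(Alpha, 27), (Echo, 39), (Lyra, 23), (Nova, 19), (Omega, 15), (Vega, 39)}.
Projecting to pid (1 duplicate(s) eliminated): {15, 19, 23, 27, 39}

{15, 19, 23, 27, 39}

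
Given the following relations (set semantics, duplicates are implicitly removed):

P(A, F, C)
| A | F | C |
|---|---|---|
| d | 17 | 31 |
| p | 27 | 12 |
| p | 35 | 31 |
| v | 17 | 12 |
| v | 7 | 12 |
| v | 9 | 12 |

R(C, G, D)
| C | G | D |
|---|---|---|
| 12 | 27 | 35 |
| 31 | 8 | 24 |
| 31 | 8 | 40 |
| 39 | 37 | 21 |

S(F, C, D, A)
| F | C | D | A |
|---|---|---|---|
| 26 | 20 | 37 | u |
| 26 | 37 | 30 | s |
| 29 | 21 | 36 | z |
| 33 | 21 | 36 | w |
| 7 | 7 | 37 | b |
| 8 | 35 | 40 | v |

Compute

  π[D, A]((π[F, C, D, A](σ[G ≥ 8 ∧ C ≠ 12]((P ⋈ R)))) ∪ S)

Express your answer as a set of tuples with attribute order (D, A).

P ⋈ R (natural join on C): {(d, 17, 31, 8, 24), (d, 17, 31, 8, 40), (p, 27, 12, 27, 35), (p, 35, 31, 8, 24), (p, 35, 31, 8, 40), (v, 17, 12, 27, 35), (v, 7, 12, 27, 35), (v, 9, 12, 27, 35)}
Filtering on G ≥ 8 ∧ C ≠ 12 leaves {(d, 17, 31, 8, 24), (d, 17, 31, 8, 40), (p, 35, 31, 8, 24), (p, 35, 31, 8, 40)}.
π[F, C, D, A]: project onto (F, C, D, A) → {(17, 31, 24, d), (17, 31, 40, d), (35, 31, 24, p), (35, 31, 40, p)}
Set union of the two operands is {(17, 31, 24, d), (17, 31, 40, d), (26, 20, 37, u), (26, 37, 30, s), (29, 21, 36, z), (33, 21, 36, w), (35, 31, 24, p), (35, 31, 40, p), (7, 7, 37, b), (8, 35, 40, v)}.
π[D, A]: project onto (D, A) → {(24, d), (24, p), (30, s), (36, w), (36, z), (37, b), (37, u), (40, d), (40, p), (40, v)}

{(24, d), (24, p), (30, s), (36, w), (36, z), (37, b), (37, u), (40, d), (40, p), (40, v)}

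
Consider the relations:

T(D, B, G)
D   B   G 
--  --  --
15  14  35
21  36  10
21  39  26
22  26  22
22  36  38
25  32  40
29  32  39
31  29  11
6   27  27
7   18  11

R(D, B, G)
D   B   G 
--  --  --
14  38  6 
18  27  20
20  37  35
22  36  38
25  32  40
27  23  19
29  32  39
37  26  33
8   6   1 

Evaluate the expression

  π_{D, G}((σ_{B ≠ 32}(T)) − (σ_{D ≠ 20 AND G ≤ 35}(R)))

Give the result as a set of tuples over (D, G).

Selection B ≠ 32: {(15, 14, 35), (21, 36, 10), (21, 39, 26), (22, 26, 22), (22, 36, 38), (31, 29, 11), (6, 27, 27), (7, 18, 11)}
Selection D ≠ 20 AND G ≤ 35: {(14, 38, 6), (18, 27, 20), (27, 23, 19), (37, 26, 33), (8, 6, 1)}
Set difference of the two operands is {(15, 14, 35), (21, 36, 10), (21, 39, 26), (22, 26, 22), (22, 36, 38), (31, 29, 11), (6, 27, 27), (7, 18, 11)}.
π[D, G]: project onto (D, G) → {(15, 35), (21, 10), (21, 26), (22, 22), (22, 38), (31, 11), (6, 27), (7, 11)}

{(15, 35), (21, 10), (21, 26), (22, 22), (22, 38), (31, 11), (6, 27), (7, 11)}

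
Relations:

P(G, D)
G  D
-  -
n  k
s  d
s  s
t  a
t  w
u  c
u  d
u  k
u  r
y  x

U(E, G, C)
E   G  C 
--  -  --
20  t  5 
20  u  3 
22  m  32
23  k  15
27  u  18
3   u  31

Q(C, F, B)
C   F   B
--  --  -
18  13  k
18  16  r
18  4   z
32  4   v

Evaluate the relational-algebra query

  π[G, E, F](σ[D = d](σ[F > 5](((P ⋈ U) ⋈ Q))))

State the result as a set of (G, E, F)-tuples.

Natural join on G: {(t, a, 20, 5), (t, w, 20, 5), (u, c, 20, 3), (u, c, 27, 18), (u, c, 3, 31), (u, d, 20, 3), (u, d, 27, 18), (u, d, 3, 31), (u, k, 20, 3), (u, k, 27, 18), (u, k, 3, 31), (u, r, 20, 3), (u, r, 27, 18), (u, r, 3, 31)}
Natural join on C: {(u, c, 27, 18, 13, k), (u, c, 27, 18, 16, r), (u, c, 27, 18, 4, z), (u, d, 27, 18, 13, k), (u, d, 27, 18, 16, r), (u, d, 27, 18, 4, z), (u, k, 27, 18, 13, k), (u, k, 27, 18, 16, r), (u, k, 27, 18, 4, z), (u, r, 27, 18, 13, k), (u, r, 27, 18, 16, r), (u, r, 27, 18, 4, z)}
Filtering on F > 5 leaves {(u, c, 27, 18, 13, k), (u, c, 27, 18, 16, r), (u, d, 27, 18, 13, k), (u, d, 27, 18, 16, r), (u, k, 27, 18, 13, k), (u, k, 27, 18, 16, r), (u, r, 27, 18, 13, k), (u, r, 27, 18, 16, r)}.
Filtering on D = d leaves {(u, d, 27, 18, 13, k), (u, d, 27, 18, 16, r)}.
π_{G, E, F} gives {(u, 27, 13), (u, 27, 16)}.

{(u, 27, 13), (u, 27, 16)}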